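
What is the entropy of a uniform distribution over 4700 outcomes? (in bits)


H = log2(n) = log2(4700) = 12.1984

12.1984 bits


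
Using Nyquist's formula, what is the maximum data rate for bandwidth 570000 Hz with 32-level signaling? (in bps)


Rate = 2 * B * log2(M) = 2 * 570000 * 5.0 = 5700000.0

5700000.0 bps


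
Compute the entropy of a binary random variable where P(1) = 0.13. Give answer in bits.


H = -p*log2(p) - (1-p)*log2(1-p). -0.13*log2(0.13) = 0.382644; -0.87*log2(0.87) = 0.174794. H = 0.382644 + 0.174794 = 0.5574

0.5574 bits


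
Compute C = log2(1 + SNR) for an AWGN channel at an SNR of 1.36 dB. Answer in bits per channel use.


SNR_linear = 10^(1.36/10) = 1.3677; C = log2(1 + SNR_linear) = log2(1 + 1.3677) = 1.2435

1.2435 bits/channel use


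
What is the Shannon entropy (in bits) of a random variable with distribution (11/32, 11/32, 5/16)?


H = -sum(p_i * log2(p_i)). Terms: -(11/32)*log2(11/32) = 0.529570; -(11/32)*log2(11/32) = 0.529570; -(5/16)*log2(5/16) = 0.524397. H = 0.529570 + 0.529570 + 0.524397 = 1.5835

1.5835 bits


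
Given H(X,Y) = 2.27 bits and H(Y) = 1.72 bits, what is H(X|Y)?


H(X|Y) = H(X,Y) - H(Y) = 2.27 - 1.72 = 0.55

0.55 bits


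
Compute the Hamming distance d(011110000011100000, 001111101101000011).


Count differing positions: . ^ . . . ^ ^ . ^ ^ ^ . ^ . . . ^ ^ = 9 differences

9


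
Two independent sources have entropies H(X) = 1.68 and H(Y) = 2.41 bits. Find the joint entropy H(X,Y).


For independent variables, H(X,Y) = H(X) + H(Y) = 1.68 + 2.41 = 4.09

4.09 bits


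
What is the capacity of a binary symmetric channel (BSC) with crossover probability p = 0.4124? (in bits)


H(p) = -p*log2(p) - (1-p)*log2(1-p) = -0.4124*log2(0.4124) - 0.5876*log2(0.5876) = 0.526999 + 0.450744 = 0.9777. C = 1 - H(p) = 1 - 0.9777 = 0.0223

0.0223 bits


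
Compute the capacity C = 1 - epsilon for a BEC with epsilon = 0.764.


C = 1 - epsilon = 1 - 0.764 = 0.236

0.236 bits


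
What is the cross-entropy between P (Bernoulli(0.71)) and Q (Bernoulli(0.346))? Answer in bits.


H(P,Q) = -p*log2(q) - (1-p)*log2(1-q). -0.71*log2(0.346) = 1.087121; -0.29*log2(0.654) = 0.177665. H(P,Q) = 1.087121 + 0.177665 = 1.2648

1.2648 bits


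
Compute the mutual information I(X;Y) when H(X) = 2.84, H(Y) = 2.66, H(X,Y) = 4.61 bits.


I(X;Y) = H(X) + H(Y) - H(X,Y) = 2.84 + 2.66 - 4.61 = 0.89

0.89 bits


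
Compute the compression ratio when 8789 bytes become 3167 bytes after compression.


Ratio = original / compressed = 8789 / 3167 = 2.7752

2.7752


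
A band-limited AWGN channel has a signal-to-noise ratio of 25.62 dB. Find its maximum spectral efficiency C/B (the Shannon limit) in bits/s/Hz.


SNR_linear = 10^(25.62/10) = 364.7539; C/B = log2(1 + SNR_linear) = log2(1 + 364.7539) = 8.5147

8.5147 bits/s/Hz


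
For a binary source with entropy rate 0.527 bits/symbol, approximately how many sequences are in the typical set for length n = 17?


log2|A_typical| = nH = 17 * 0.527 = 8.959, so |A_typical| ~ 2^8.959 = 4.977e+02

4.977e+02


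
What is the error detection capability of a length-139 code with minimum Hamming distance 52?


Detection capability = d_min - 1 = 52 - 1 = 51

51 errors


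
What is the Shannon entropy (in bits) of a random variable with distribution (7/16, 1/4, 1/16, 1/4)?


H = -sum(p_i * log2(p_i)). Terms: -(7/16)*log2(7/16) = 0.521782; -(1/4)*log2(1/4) = 0.500000; -(1/16)*log2(1/16) = 0.250000; -(1/4)*log2(1/4) = 0.500000. H = 0.521782 + 0.500000 + 0.250000 + 0.500000 = 1.7718

1.7718 bits


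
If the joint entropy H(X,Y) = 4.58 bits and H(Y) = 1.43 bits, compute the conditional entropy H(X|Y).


H(X|Y) = H(X,Y) - H(Y) = 4.58 - 1.43 = 3.15

3.15 bits


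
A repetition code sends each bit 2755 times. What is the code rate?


Rate = k/n = 1/2755

1/2755


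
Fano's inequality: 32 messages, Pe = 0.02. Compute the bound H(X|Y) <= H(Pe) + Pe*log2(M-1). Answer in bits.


H(Pe) = -Pe*log2(Pe) - (1-Pe)*log2(1-Pe) = -0.02*log2(0.02) - 0.98*log2(0.98) = 0.112877 + 0.028563 = 0.1414. Pe*log2(M-1) = 0.02*log2(31) = 0.099084. Bound = H(Pe) + Pe*log2(M-1) = 0.112877 + 0.028563 + 0.099084 = 0.2405

0.2405 bits


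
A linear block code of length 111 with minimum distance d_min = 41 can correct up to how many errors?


Correction capability = floor((d-1)/2) = floor((41-1)/2) = 20

20 errors


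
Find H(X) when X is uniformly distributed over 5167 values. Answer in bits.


H = log2(n) = log2(5167) = 12.3351

12.3351 bits


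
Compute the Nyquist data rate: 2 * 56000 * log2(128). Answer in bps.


Rate = 2 * B * log2(M) = 2 * 56000 * 7.0 = 784000.0

784000.0 bps


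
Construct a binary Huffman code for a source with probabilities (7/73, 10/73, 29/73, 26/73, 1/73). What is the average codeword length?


Huffman construction (repeatedly merge the two least-probable nodes; each merge adds 1 bit to every symbol beneath it): 1/73 + 7/73 = 8/73; 8/73 + 10/73 = 18/73; 18/73 + 26/73 = 44/73; 29/73 + 44/73 = 1. Resulting codeword lengths (in the order the probabilities were given): (4, 3, 1, 2, 4). L_avg = sum(p_i * l_i) = 7/73*4 + 10/73*3 + 29/73*1 + 26/73*2 + 1/73*4 = 143/73 = 1.9589

1.9589 bits


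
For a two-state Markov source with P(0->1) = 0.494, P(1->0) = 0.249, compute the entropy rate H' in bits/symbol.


Stationary distribution: pi_0 = p10/(p01+p10) = 0.3351, pi_1 = 0.6649. Entropy rate H' = pi_0*H(p01) + pi_1*H(p10) = 0.3351*0.9999 + 0.6649*0.8097 = 0.8734

0.8734 bits/symbol


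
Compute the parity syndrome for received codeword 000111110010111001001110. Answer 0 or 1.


Syndrome = XOR of all bits = 0 XOR 0 XOR 0 XOR 1 XOR 1 XOR 1 XOR 1 XOR 1 XOR 0 XOR 0 XOR 1 XOR 0 XOR 1 XOR 1 XOR 1 XOR 0 XOR 0 XOR 1 XOR 0 XOR 0 XOR 1 XOR 1 XOR 1 XOR 0 = 1

1


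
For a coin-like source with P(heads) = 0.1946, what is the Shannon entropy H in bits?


H = -p*log2(p) - (1-p)*log2(1-p). -0.1946*log2(0.1946) = 0.459532; -0.8054*log2(0.8054) = 0.251464. H = 0.459532 + 0.251464 = 0.711

0.711 bits


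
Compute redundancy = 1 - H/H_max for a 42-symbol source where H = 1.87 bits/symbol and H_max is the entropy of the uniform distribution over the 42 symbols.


H_max = log2(K) = log2(42) = 5.3923 bits/symbol. Redundancy = 1 - H/H_max = 1 - 1.87/5.3923 = 1 - 0.3468 = 0.6532

0.6532


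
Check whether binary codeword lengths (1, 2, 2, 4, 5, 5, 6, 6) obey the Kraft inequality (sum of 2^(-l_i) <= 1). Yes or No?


Kraft sum = sum(2^(-l_i)) = 1.1562, need <= 1. Result: violated (a binary prefix-free code with these lengths cannot exist)

No


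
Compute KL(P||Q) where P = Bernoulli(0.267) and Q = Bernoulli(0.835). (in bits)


KL = p*log2(p/q) + (1-p)*log2((1-p)/(1-q)) = 0.267*log2(0.267/0.835) + 0.733*log2(0.733/0.165) = 1.1377

1.1377 bits


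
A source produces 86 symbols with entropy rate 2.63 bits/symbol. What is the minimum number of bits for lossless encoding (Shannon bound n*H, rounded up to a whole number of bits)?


Minimum bits >= n * H = 86 * 2.63 = 226.18, rounded up to a whole number of bits = 227

227 bits


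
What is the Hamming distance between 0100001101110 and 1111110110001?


Count differing positions: ^ . ^ ^ ^ ^ ^ . ^ ^ ^ ^ ^ = 11 differences

11


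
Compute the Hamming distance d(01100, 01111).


Count differing positions: . . . ^ ^ = 2 differences

2


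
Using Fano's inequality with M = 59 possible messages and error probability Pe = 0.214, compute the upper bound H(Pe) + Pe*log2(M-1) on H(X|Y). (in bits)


H(Pe) = -Pe*log2(Pe) - (1-Pe)*log2(1-Pe) = -0.214*log2(0.214) - 0.786*log2(0.786) = 0.476004 + 0.273055 = 0.7491. Pe*log2(M-1) = 0.214*log2(58) = 1.253608. Bound = H(Pe) + Pe*log2(M-1) = 0.476004 + 0.273055 + 1.253608 = 2.0027

2.0027 bits


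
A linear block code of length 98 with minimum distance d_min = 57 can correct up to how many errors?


Correction capability = floor((d-1)/2) = floor((57-1)/2) = 28

28 errors


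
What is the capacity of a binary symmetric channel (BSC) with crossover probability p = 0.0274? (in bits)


H(p) = -p*log2(p) - (1-p)*log2(1-p) = -0.0274*log2(0.0274) - 0.9726*log2(0.9726) = 0.142197 + 0.038983 = 0.1812. C = 1 - H(p) = 1 - 0.1812 = 0.8188

0.8188 bits


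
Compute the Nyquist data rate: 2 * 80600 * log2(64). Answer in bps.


Rate = 2 * B * log2(M) = 2 * 80600 * 6.0 = 967200.0

967200.0 bps


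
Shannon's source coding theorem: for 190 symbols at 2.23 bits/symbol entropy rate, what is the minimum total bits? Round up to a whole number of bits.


Minimum bits >= n * H = 190 * 2.23 = 423.7, rounded up to a whole number of bits = 424

424 bits


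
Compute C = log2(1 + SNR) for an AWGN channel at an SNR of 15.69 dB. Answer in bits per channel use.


SNR_linear = 10^(15.69/10) = 37.0681; C = log2(1 + SNR_linear) = log2(1 + 37.0681) = 5.2505

5.2505 bits/channel use


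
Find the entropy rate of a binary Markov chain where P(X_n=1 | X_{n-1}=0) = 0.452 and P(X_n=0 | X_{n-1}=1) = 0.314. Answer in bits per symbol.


Stationary distribution: pi_0 = p10/(p01+p10) = 0.4099, pi_1 = 0.5901. Entropy rate H' = pi_0*H(p01) + pi_1*H(p10) = 0.4099*0.9933 + 0.5901*0.8977 = 0.9369

0.9369 bits/symbol


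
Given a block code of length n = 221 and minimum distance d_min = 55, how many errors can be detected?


Detection capability = d_min - 1 = 55 - 1 = 54

54 errors


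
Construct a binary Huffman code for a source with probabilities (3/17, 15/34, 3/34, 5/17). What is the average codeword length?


Huffman construction (repeatedly merge the two least-probable nodes; each merge adds 1 bit to every symbol beneath it): 3/34 + 3/17 = 9/34; 9/34 + 5/17 = 19/34; 15/34 + 19/34 = 1. Resulting codeword lengths (in the order the probabilities were given): (3, 1, 3, 2). L_avg = sum(p_i * l_i) = 3/17*3 + 15/34*1 + 3/34*3 + 5/17*2 = 31/17 = 1.8235

1.8235 bits


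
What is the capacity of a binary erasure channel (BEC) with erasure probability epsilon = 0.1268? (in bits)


C = 1 - epsilon = 1 - 0.1268 = 0.8732

0.8732 bits


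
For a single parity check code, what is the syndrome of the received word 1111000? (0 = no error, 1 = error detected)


Syndrome = XOR of all bits = 1 XOR 1 XOR 1 XOR 1 XOR 0 XOR 0 XOR 0 = 0

0


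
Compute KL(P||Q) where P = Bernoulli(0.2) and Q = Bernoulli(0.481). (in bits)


KL = p*log2(p/q) + (1-p)*log2((1-p)/(1-q)) = 0.2*log2(0.2/0.481) + 0.8*log2(0.8/0.519) = 0.2462

0.2462 bits


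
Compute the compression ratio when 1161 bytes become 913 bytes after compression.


Ratio = original / compressed = 1161 / 913 = 1.2716

1.2716


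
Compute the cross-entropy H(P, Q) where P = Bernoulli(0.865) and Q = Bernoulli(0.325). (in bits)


H(P,Q) = -p*log2(q) - (1-p)*log2(1-q). -0.865*log2(0.325) = 1.402587; -0.135*log2(0.675) = 0.076550. H(P,Q) = 1.402587 + 0.076550 = 1.4791

1.4791 bits


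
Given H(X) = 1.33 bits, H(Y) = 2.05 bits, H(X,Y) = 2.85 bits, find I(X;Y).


I(X;Y) = H(X) + H(Y) - H(X,Y) = 1.33 + 2.05 - 2.85 = 0.53

0.53 bits


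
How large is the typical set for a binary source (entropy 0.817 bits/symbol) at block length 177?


log2|A_typical| = nH = 177 * 0.817 = 144.609, so |A_typical| ~ 2^144.609 = 3.401e+43

3.401e+43


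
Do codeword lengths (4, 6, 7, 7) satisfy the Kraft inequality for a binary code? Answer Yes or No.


Kraft sum = sum(2^(-l_i)) = 0.0938, need <= 1. Result: satisfied (a binary prefix-free code with these lengths exists)

Yes


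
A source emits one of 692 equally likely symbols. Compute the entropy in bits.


H = log2(n) = log2(692) = 9.4346

9.4346 bits


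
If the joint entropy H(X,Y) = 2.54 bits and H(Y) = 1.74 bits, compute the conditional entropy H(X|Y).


H(X|Y) = H(X,Y) - H(Y) = 2.54 - 1.74 = 0.8

0.8 bits


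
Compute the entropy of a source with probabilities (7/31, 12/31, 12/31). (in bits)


H = -sum(p_i * log2(p_i)). Terms: -(7/31)*log2(7/31) = 0.484771; -(12/31)*log2(12/31) = 0.530026; -(12/31)*log2(12/31) = 0.530026. H = 0.484771 + 0.530026 + 0.530026 = 1.5448

1.5448 bits


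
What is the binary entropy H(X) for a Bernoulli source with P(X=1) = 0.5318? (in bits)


H = -p*log2(p) - (1-p)*log2(1-p). -0.5318*log2(0.5318) = 0.484493; -0.4682*log2(0.4682) = 0.512587. H = 0.484493 + 0.512587 = 0.9971

0.9971 bits


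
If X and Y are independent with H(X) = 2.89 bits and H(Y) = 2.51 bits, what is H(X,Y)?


For independent variables, H(X,Y) = H(X) + H(Y) = 2.89 + 2.51 = 5.4

5.4 bits


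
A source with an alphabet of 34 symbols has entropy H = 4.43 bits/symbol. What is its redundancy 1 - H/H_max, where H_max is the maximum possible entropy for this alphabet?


H_max = log2(K) = log2(34) = 5.0875 bits/symbol. Redundancy = 1 - H/H_max = 1 - 4.43/5.0875 = 1 - 0.8708 = 0.1292

0.1292


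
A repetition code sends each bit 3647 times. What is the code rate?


Rate = k/n = 1/3647

1/3647


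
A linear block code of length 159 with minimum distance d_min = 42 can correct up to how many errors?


Correction capability = floor((d-1)/2) = floor((42-1)/2) = 20

20 errors


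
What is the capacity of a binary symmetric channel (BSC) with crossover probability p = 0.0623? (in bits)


H(p) = -p*log2(p) - (1-p)*log2(1-p) = -0.0623*log2(0.0623) - 0.9377*log2(0.9377) = 0.249488 + 0.087020 = 0.3365. C = 1 - H(p) = 1 - 0.3365 = 0.6635

0.6635 bits


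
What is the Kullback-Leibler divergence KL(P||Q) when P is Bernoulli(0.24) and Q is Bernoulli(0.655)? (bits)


KL = p*log2(p/q) + (1-p)*log2((1-p)/(1-q)) = 0.24*log2(0.24/0.655) + 0.76*log2(0.76/0.345) = 0.5183

0.5183 bits


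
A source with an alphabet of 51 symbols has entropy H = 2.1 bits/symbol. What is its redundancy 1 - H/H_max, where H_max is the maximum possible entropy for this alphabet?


H_max = log2(K) = log2(51) = 5.6724 bits/symbol. Redundancy = 1 - H/H_max = 1 - 2.1/5.6724 = 1 - 0.3702 = 0.6298

0.6298


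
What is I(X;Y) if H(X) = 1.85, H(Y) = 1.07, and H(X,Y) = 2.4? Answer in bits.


I(X;Y) = H(X) + H(Y) - H(X,Y) = 1.85 + 1.07 - 2.4 = 0.52

0.52 bits


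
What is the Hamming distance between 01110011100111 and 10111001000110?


Count differing positions: ^ ^ . . ^ . ^ . ^ . . . . ^ = 6 differences

6


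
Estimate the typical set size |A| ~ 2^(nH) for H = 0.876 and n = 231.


log2|A_typical| = nH = 231 * 0.876 = 202.356, so |A_typical| ~ 2^202.356 = 8.227e+60

8.227e+60


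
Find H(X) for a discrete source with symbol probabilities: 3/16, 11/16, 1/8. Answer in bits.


H = -sum(p_i * log2(p_i)). Terms: -(3/16)*log2(3/16) = 0.452820; -(11/16)*log2(11/16) = 0.371641; -(1/8)*log2(1/8) = 0.375000. H = 0.452820 + 0.371641 + 0.375000 = 1.1995

1.1995 bits


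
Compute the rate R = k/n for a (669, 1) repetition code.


Rate = k/n = 1/669

1/669


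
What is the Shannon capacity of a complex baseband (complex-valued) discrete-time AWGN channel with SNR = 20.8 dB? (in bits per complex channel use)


SNR_linear = 10^(20.8/10) = 120.2264; C = log2(1 + SNR_linear) = log2(1 + 120.2264) = 6.9216

6.9216 bits/channel use


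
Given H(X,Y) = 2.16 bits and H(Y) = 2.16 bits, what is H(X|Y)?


H(X|Y) = H(X,Y) - H(Y) = 2.16 - 2.16 = 0.0

0.0 bits


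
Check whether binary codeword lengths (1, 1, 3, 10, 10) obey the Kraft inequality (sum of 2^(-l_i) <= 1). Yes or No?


Kraft sum = sum(2^(-l_i)) = 1.127, need <= 1. Result: violated (a binary prefix-free code with these lengths cannot exist)

No


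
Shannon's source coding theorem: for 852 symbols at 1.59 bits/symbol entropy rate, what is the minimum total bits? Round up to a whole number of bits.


Minimum bits >= n * H = 852 * 1.59 = 1354.68, rounded up to a whole number of bits = 1355

1355 bits


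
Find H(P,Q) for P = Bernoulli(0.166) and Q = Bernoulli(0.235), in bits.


H(P,Q) = -p*log2(q) - (1-p)*log2(1-q). -0.166*log2(0.235) = 0.346818; -0.834*log2(0.765) = 0.322315. H(P,Q) = 0.346818 + 0.322315 = 0.6691

0.6691 bits


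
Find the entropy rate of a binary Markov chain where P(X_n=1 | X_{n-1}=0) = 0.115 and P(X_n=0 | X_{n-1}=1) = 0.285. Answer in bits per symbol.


Stationary distribution: pi_0 = p10/(p01+p10) = 0.7125, pi_1 = 0.2875. Entropy rate H' = pi_0*H(p01) + pi_1*H(p10) = 0.7125*0.5148 + 0.2875*0.8622 = 0.6147

0.6147 bits/symbol


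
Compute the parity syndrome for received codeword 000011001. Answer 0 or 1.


Syndrome = XOR of all bits = 0 XOR 0 XOR 0 XOR 0 XOR 1 XOR 1 XOR 0 XOR 0 XOR 1 = 1

1


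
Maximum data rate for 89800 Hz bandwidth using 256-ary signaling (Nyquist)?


Rate = 2 * B * log2(M) = 2 * 89800 * 8.0 = 1436800.0

1436800.0 bps


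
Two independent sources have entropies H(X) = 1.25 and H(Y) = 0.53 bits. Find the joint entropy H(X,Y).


For independent variables, H(X,Y) = H(X) + H(Y) = 1.25 + 0.53 = 1.78

1.78 bits


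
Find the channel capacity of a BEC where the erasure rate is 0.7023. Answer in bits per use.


C = 1 - epsilon = 1 - 0.7023 = 0.2977

0.2977 bits


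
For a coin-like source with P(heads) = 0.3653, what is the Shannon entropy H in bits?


H = -p*log2(p) - (1-p)*log2(1-p). -0.3653*log2(0.3653) = 0.530725; -0.6347*log2(0.6347) = 0.416270. H = 0.530725 + 0.416270 = 0.947

0.947 bits


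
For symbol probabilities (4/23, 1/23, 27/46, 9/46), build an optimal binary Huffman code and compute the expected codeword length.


Huffman construction (repeatedly merge the two least-probable nodes; each merge adds 1 bit to every symbol beneath it): 1/23 + 4/23 = 5/23; 9/46 + 5/23 = 19/46; 19/46 + 27/46 = 1. Resulting codeword lengths (in the order the probabilities were given): (3, 3, 1, 2). L_avg = sum(p_i * l_i) = 4/23*3 + 1/23*3 + 27/46*1 + 9/46*2 = 75/46 = 1.6304

1.6304 bits


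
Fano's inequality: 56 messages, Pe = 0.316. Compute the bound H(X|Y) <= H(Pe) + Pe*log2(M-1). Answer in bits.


H(Pe) = -Pe*log2(Pe) - (1-Pe)*log2(1-Pe) = -0.316*log2(0.316) - 0.684*log2(0.684) = 0.525193 + 0.374785 = 0.9. Pe*log2(M-1) = 0.316*log2(55) = 1.826910. Bound = H(Pe) + Pe*log2(M-1) = 0.525193 + 0.374785 + 1.826910 = 2.7269

2.7269 bits


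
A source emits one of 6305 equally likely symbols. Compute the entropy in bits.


H = log2(n) = log2(6305) = 12.6223

12.6223 bits


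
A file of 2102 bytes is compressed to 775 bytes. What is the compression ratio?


Ratio = original / compressed = 2102 / 775 = 2.7123

2.7123


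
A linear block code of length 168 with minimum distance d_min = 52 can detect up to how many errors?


Detection capability = d_min - 1 = 52 - 1 = 51

51 errors


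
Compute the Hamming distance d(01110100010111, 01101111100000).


Count differing positions: . . . ^ ^ . ^ ^ ^ ^ . ^ ^ ^ = 9 differences

9


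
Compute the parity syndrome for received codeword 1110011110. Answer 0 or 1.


Syndrome = XOR of all bits = 1 XOR 1 XOR 1 XOR 0 XOR 0 XOR 1 XOR 1 XOR 1 XOR 1 XOR 0 = 1

1


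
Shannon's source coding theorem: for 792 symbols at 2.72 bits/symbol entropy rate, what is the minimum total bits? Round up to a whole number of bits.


Minimum bits >= n * H = 792 * 2.72 = 2154.24, rounded up to a whole number of bits = 2155

2155 bits


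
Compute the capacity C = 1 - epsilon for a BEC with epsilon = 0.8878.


C = 1 - epsilon = 1 - 0.8878 = 0.1122

0.1122 bits


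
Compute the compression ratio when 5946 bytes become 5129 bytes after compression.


Ratio = original / compressed = 5946 / 5129 = 1.1593

1.1593


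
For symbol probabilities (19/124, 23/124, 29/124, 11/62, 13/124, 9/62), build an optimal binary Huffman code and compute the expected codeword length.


Huffman construction (repeatedly merge the two least-probable nodes; each merge adds 1 bit to every symbol beneath it): 13/124 + 9/62 = 1/4; 19/124 + 11/62 = 41/124; 23/124 + 29/124 = 13/31; 1/4 + 41/124 = 18/31; 13/31 + 18/31 = 1. Resulting codeword lengths (in the order the probabilities were given): (3, 2, 2, 3, 3, 3). L_avg = sum(p_i * l_i) = 19/124*3 + 23/124*2 + 29/124*2 + 11/62*3 + 13/124*3 + 9/62*3 = 80/31 = 2.5806

2.5806 bits


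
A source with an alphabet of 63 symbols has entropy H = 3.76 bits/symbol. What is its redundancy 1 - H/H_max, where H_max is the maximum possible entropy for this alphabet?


H_max = log2(K) = log2(63) = 5.9773 bits/symbol. Redundancy = 1 - H/H_max = 1 - 3.76/5.9773 = 1 - 0.629 = 0.371

0.371


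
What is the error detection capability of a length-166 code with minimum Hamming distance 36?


Detection capability = d_min - 1 = 36 - 1 = 35

35 errors


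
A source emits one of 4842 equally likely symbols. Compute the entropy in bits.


H = log2(n) = log2(4842) = 12.2414

12.2414 bits


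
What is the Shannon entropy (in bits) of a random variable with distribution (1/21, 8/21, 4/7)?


H = -sum(p_i * log2(p_i)). Terms: -(1/21)*log2(1/21) = 0.209158; -(8/21)*log2(8/21) = 0.530407; -(4/7)*log2(4/7) = 0.461346. H = 0.209158 + 0.530407 + 0.461346 = 1.2009

1.2009 bits


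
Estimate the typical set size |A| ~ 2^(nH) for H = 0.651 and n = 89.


log2|A_typical| = nH = 89 * 0.651 = 57.939, so |A_typical| ~ 2^57.939 = 2.763e+17

2.763e+17


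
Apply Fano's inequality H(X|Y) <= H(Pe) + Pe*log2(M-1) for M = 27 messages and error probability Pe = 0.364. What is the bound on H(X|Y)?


H(Pe) = -Pe*log2(Pe) - (1-Pe)*log2(1-Pe) = -0.364*log2(0.364) - 0.636*log2(0.636) = 0.530708 + 0.415245 = 0.946. Pe*log2(M-1) = 0.364*log2(26) = 1.710960. Bound = H(Pe) + Pe*log2(M-1) = 0.530708 + 0.415245 + 1.710960 = 2.6569

2.6569 bits


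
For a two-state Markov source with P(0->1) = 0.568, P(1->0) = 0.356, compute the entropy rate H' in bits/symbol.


Stationary distribution: pi_0 = p10/(p01+p10) = 0.3853, pi_1 = 0.6147. Entropy rate H' = pi_0*H(p01) + pi_1*H(p10) = 0.3853*0.9866 + 0.6147*0.9393 = 0.9575

0.9575 bits/symbol


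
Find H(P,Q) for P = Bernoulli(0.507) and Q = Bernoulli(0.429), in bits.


H(P,Q) = -p*log2(q) - (1-p)*log2(1-q). -0.507*log2(0.429) = 0.619022; -0.493*log2(0.571) = 0.398560. H(P,Q) = 0.619022 + 0.398560 = 1.0176

1.0176 bits


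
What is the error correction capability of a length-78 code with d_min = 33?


Correction capability = floor((d-1)/2) = floor((33-1)/2) = 16

16 errors


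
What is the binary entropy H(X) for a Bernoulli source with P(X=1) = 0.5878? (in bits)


H = -p*log2(p) - (1-p)*log2(1-p). -0.5878*log2(0.5878) = 0.450609; -0.4122*log2(0.4122) = 0.527032. H = 0.450609 + 0.527032 = 0.9776

0.9776 bits


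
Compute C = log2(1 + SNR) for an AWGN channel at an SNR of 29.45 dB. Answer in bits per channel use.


SNR_linear = 10^(29.45/10) = 881.0489; C = log2(1 + SNR_linear) = log2(1 + 881.0489) = 9.7847

9.7847 bits/channel use


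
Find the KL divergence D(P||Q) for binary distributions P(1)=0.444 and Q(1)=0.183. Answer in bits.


KL = p*log2(p/q) + (1-p)*log2((1-p)/(1-q)) = 0.444*log2(0.444/0.183) + 0.556*log2(0.556/0.817) = 0.259

0.259 bits


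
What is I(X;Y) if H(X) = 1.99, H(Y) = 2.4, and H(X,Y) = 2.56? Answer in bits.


I(X;Y) = H(X) + H(Y) - H(X,Y) = 1.99 + 2.4 - 2.56 = 1.83

1.83 bits


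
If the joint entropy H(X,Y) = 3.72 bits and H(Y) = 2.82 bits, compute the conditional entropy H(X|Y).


H(X|Y) = H(X,Y) - H(Y) = 3.72 - 2.82 = 0.9

0.9 bits


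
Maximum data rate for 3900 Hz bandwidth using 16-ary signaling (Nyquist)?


Rate = 2 * B * log2(M) = 2 * 3900 * 4.0 = 31200.0

31200.0 bps


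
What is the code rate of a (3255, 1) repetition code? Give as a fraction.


Rate = k/n = 1/3255

1/3255


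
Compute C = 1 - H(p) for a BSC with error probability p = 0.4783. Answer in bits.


H(p) = -p*log2(p) - (1-p)*log2(1-p) = -0.4783*log2(0.4783) - 0.5217*log2(0.5217) = 0.508917 + 0.489724 = 0.9986. C = 1 - H(p) = 1 - 0.9986 = 0.0014

0.0014 bits


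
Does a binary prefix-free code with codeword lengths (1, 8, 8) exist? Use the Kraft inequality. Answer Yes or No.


Kraft sum = sum(2^(-l_i)) = 0.5078, need <= 1. Result: satisfied (a binary prefix-free code with these lengths exists)

Yes


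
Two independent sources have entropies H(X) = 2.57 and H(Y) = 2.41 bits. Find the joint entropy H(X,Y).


For independent variables, H(X,Y) = H(X) + H(Y) = 2.57 + 2.41 = 4.98

4.98 bits


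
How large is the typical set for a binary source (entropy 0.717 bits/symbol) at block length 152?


log2|A_typical| = nH = 152 * 0.717 = 108.984, so |A_typical| ~ 2^108.984 = 6.419e+32

6.419e+32


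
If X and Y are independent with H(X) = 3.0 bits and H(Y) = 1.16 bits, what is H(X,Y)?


For independent variables, H(X,Y) = H(X) + H(Y) = 3.0 + 1.16 = 4.16

4.16 bits


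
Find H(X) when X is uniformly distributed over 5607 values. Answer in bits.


H = log2(n) = log2(5607) = 12.453

12.453 bits


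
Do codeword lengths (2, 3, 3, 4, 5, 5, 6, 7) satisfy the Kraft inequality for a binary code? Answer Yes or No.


Kraft sum = sum(2^(-l_i)) = 0.6484, need <= 1. Result: satisfied (a binary prefix-free code with these lengths exists)

Yes


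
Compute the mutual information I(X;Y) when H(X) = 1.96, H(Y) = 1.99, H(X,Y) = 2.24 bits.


I(X;Y) = H(X) + H(Y) - H(X,Y) = 1.96 + 1.99 - 2.24 = 1.71

1.71 bits


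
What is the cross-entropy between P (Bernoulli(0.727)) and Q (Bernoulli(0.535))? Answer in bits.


H(P,Q) = -p*log2(q) - (1-p)*log2(1-q). -0.727*log2(0.535) = 0.656037; -0.273*log2(0.465) = 0.301582. H(P,Q) = 0.656037 + 0.301582 = 0.9576

0.9576 bits


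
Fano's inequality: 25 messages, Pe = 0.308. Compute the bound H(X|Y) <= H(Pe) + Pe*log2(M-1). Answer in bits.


H(Pe) = -Pe*log2(Pe) - (1-Pe)*log2(1-Pe) = -0.308*log2(0.308) - 0.692*log2(0.692) = 0.523291 + 0.367560 = 0.8909. Pe*log2(M-1) = 0.308*log2(24) = 1.412168. Bound = H(Pe) + Pe*log2(M-1) = 0.523291 + 0.367560 + 1.412168 = 2.303

2.303 bits


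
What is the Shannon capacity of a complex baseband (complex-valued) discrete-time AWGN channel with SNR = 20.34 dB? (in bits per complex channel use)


SNR_linear = 10^(20.34/10) = 108.1434; C = log2(1 + SNR_linear) = log2(1 + 108.1434) = 6.7701

6.7701 bits/channel use


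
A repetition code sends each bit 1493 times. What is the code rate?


Rate = k/n = 1/1493

1/1493


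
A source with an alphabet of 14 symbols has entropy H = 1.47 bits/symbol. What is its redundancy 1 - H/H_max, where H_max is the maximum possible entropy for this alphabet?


H_max = log2(K) = log2(14) = 3.8074 bits/symbol. Redundancy = 1 - H/H_max = 1 - 1.47/3.8074 = 1 - 0.3861 = 0.6139

0.6139


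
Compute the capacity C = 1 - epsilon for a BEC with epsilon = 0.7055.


C = 1 - epsilon = 1 - 0.7055 = 0.2945

0.2945 bits


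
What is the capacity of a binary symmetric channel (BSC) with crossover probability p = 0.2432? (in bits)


H(p) = -p*log2(p) - (1-p)*log2(1-p) = -0.2432*log2(0.2432) - 0.7568*log2(0.7568) = 0.496076 + 0.304246 = 0.8003. C = 1 - H(p) = 1 - 0.8003 = 0.1997

0.1997 bits


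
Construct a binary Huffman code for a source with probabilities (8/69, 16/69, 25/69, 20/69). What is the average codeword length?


Huffman construction (repeatedly merge the two least-probable nodes; each merge adds 1 bit to every symbol beneath it): 8/69 + 16/69 = 8/23; 20/69 + 8/23 = 44/69; 25/69 + 44/69 = 1. Resulting codeword lengths (in the order the probabilities were given): (3, 3, 1, 2). L_avg = sum(p_i * l_i) = 8/69*3 + 16/69*3 + 25/69*1 + 20/69*2 = 137/69 = 1.9855

1.9855 bits


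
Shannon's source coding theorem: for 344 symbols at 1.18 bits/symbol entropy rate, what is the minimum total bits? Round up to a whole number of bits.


Minimum bits >= n * H = 344 * 1.18 = 405.92, rounded up to a whole number of bits = 406

406 bits


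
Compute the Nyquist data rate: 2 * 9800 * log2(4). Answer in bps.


Rate = 2 * B * log2(M) = 2 * 9800 * 2.0 = 39200.0

39200.0 bps


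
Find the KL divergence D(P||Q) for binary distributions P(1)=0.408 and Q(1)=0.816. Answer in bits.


KL = p*log2(p/q) + (1-p)*log2((1-p)/(1-q)) = 0.408*log2(0.408/0.816) + 0.592*log2(0.592/0.184) = 0.59

0.59 bits


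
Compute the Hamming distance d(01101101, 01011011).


Count differing positions: . . ^ ^ . ^ ^ . = 4 differences

4


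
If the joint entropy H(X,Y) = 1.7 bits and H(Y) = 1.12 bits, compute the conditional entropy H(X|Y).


H(X|Y) = H(X,Y) - H(Y) = 1.7 - 1.12 = 0.58

0.58 bits


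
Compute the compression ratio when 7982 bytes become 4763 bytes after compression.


Ratio = original / compressed = 7982 / 4763 = 1.6758

1.6758


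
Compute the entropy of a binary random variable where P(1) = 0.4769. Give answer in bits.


H = -p*log2(p) - (1-p)*log2(1-p). -0.4769*log2(0.4769) = 0.509444; -0.5231*log2(0.5231) = 0.489015. H = 0.509444 + 0.489015 = 0.9985

0.9985 bits


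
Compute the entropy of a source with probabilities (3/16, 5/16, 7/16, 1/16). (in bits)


H = -sum(p_i * log2(p_i)). Terms: -(3/16)*log2(3/16) = 0.452820; -(5/16)*log2(5/16) = 0.524397; -(7/16)*log2(7/16) = 0.521782; -(1/16)*log2(1/16) = 0.250000. H = 0.452820 + 0.524397 + 0.521782 + 0.250000 = 1.749

1.749 bits


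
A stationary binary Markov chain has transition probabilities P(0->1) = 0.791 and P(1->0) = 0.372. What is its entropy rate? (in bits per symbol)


Stationary distribution: pi_0 = p10/(p01+p10) = 0.3199, pi_1 = 0.6801. Entropy rate H' = pi_0*H(p01) + pi_1*H(p10) = 0.3199*0.7396 + 0.6801*0.9522 = 0.8842

0.8842 bits/symbol


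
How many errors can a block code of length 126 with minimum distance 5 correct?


Correction capability = floor((d-1)/2) = floor((5-1)/2) = 2

2 errors


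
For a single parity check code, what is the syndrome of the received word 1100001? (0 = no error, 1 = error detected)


Syndrome = XOR of all bits = 1 XOR 1 XOR 0 XOR 0 XOR 0 XOR 0 XOR 1 = 1

1


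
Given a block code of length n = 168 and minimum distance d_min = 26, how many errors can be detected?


Detection capability = d_min - 1 = 26 - 1 = 25

25 errors


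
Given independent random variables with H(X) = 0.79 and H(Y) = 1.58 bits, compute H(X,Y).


For independent variables, H(X,Y) = H(X) + H(Y) = 0.79 + 1.58 = 2.37

2.37 bits


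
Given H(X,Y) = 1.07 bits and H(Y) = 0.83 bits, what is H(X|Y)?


H(X|Y) = H(X,Y) - H(Y) = 1.07 - 0.83 = 0.24

0.24 bits


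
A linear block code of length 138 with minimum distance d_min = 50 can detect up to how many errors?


Detection capability = d_min - 1 = 50 - 1 = 49

49 errors


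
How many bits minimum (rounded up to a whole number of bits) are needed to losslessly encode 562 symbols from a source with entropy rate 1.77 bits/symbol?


Minimum bits >= n * H = 562 * 1.77 = 994.74, rounded up to a whole number of bits = 995

995 bits


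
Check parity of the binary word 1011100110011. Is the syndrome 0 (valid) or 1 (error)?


Syndrome = XOR of all bits = 1 XOR 0 XOR 1 XOR 1 XOR 1 XOR 0 XOR 0 XOR 1 XOR 1 XOR 0 XOR 0 XOR 1 XOR 1 = 0

0


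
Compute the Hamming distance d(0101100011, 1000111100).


Count differing positions: ^ ^ . ^ . ^ ^ ^ ^ ^ = 8 differences

8


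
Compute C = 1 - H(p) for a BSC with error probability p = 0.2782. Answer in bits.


H(p) = -p*log2(p) - (1-p)*log2(1-p) = -0.2782*log2(0.2782) - 0.7218*log2(0.7218) = 0.513503 + 0.339483 = 0.853. C = 1 - H(p) = 1 - 0.853 = 0.147

0.147 bits


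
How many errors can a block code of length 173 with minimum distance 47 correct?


Correction capability = floor((d-1)/2) = floor((47-1)/2) = 23

23 errors


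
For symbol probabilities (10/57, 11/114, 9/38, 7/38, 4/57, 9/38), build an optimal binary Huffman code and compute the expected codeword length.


Huffman construction (repeatedly merge the two least-probable nodes; each merge adds 1 bit to every symbol beneath it): 4/57 + 11/114 = 1/6; 1/6 + 10/57 = 13/38; 7/38 + 9/38 = 8/19; 9/38 + 13/38 = 11/19; 8/19 + 11/19 = 1. Resulting codeword lengths (in the order the probabilities were given): (3, 4, 2, 2, 4, 2). L_avg = sum(p_i * l_i) = 10/57*3 + 11/114*4 + 9/38*2 + 7/38*2 + 4/57*4 + 9/38*2 = 143/57 = 2.5088

2.5088 bits


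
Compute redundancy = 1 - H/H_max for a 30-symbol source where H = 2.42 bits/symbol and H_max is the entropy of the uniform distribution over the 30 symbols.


H_max = log2(K) = log2(30) = 4.9069 bits/symbol. Redundancy = 1 - H/H_max = 1 - 2.42/4.9069 = 1 - 0.4932 = 0.5068

0.5068


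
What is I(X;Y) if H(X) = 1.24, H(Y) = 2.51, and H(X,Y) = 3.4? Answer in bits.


I(X;Y) = H(X) + H(Y) - H(X,Y) = 1.24 + 2.51 - 3.4 = 0.35

0.35 bits


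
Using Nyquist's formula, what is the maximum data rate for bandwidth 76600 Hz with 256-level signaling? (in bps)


Rate = 2 * B * log2(M) = 2 * 76600 * 8.0 = 1225600.0

1225600.0 bps


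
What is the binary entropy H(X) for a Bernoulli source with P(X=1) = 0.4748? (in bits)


H = -p*log2(p) - (1-p)*log2(1-p). -0.4748*log2(0.4748) = 0.510224; -0.5252*log2(0.5252) = 0.487943. H = 0.510224 + 0.487943 = 0.9982

0.9982 bits


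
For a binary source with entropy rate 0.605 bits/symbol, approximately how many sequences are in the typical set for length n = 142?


log2|A_typical| = nH = 142 * 0.605 = 85.91, so |A_typical| ~ 2^85.91 = 7.269e+25

7.269e+25


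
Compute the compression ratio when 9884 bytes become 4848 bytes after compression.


Ratio = original / compressed = 9884 / 4848 = 2.0388

2.0388


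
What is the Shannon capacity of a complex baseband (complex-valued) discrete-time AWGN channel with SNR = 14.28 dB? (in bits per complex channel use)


SNR_linear = 10^(14.28/10) = 26.7917; C = log2(1 + SNR_linear) = log2(1 + 26.7917) = 4.7966

4.7966 bits/channel use


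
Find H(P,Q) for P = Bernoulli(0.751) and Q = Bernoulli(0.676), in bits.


H(P,Q) = -p*log2(q) - (1-p)*log2(1-q). -0.751*log2(0.676) = 0.424244; -0.249*log2(0.324) = 0.404858. H(P,Q) = 0.424244 + 0.404858 = 0.8291

0.8291 bits


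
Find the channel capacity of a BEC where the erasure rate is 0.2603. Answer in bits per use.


C = 1 - epsilon = 1 - 0.2603 = 0.7397

0.7397 bits


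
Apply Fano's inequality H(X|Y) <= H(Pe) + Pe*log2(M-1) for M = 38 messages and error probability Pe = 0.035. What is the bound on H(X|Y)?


H(Pe) = -Pe*log2(Pe) - (1-Pe)*log2(1-Pe) = -0.035*log2(0.035) - 0.965*log2(0.965) = 0.169278 + 0.049600 = 0.2189. Pe*log2(M-1) = 0.035*log2(37) = 0.182331. Bound = H(Pe) + Pe*log2(M-1) = 0.169278 + 0.049600 + 0.182331 = 0.4012

0.4012 bits


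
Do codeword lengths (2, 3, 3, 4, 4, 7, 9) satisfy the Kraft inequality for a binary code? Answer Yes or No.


Kraft sum = sum(2^(-l_i)) = 0.6348, need <= 1. Result: satisfied (a binary prefix-free code with these lengths exists)

Yes


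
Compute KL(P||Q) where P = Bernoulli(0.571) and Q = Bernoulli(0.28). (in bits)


KL = p*log2(p/q) + (1-p)*log2((1-p)/(1-q)) = 0.571*log2(0.571/0.28) + 0.429*log2(0.429/0.72) = 0.2666

0.2666 bits


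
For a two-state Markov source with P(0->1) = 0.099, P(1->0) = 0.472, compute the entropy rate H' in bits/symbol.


Stationary distribution: pi_0 = p10/(p01+p10) = 0.8266, pi_1 = 0.1734. Entropy rate H' = pi_0*H(p01) + pi_1*H(p10) = 0.8266*0.4658 + 0.1734*0.9977 = 0.558

0.558 bits/symbol


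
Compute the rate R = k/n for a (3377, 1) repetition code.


Rate = k/n = 1/3377

1/3377


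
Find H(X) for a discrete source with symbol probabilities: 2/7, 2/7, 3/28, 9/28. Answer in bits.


H = -sum(p_i * log2(p_i)). Terms: -(2/7)*log2(2/7) = 0.516387; -(2/7)*log2(2/7) = 0.516387; -(3/28)*log2(3/28) = 0.345256; -(9/28)*log2(9/28) = 0.526317. H = 0.516387 + 0.516387 + 0.345256 + 0.526317 = 1.9043

1.9043 bits


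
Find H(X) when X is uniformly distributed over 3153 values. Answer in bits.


H = log2(n) = log2(3153) = 11.6225

11.6225 bits


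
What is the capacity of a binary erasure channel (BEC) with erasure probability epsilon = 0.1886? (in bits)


C = 1 - epsilon = 1 - 0.1886 = 0.8114

0.8114 bits


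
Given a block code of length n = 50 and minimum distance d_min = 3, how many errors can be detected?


Detection capability = d_min - 1 = 3 - 1 = 2

2 errors


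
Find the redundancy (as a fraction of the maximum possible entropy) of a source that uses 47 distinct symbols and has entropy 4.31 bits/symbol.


H_max = log2(K) = log2(47) = 5.5546 bits/symbol. Redundancy = 1 - H/H_max = 1 - 4.31/5.5546 = 1 - 0.7759 = 0.2241

0.2241


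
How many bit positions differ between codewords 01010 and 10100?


Count differing positions: ^ ^ ^ ^ . = 4 differences

4


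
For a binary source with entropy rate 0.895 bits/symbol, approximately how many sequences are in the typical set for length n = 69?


log2|A_typical| = nH = 69 * 0.895 = 61.755, so |A_typical| ~ 2^61.755 = 3.891e+18

3.891e+18


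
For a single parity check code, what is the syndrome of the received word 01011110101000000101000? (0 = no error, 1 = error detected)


Syndrome = XOR of all bits = 0 XOR 1 XOR 0 XOR 1 XOR 1 XOR 1 XOR 1 XOR 0 XOR 1 XOR 0 XOR 1 XOR 0 XOR 0 XOR 0 XOR 0 XOR 0 XOR 0 XOR 1 XOR 0 XOR 1 XOR 0 XOR 0 XOR 0 = 1

1


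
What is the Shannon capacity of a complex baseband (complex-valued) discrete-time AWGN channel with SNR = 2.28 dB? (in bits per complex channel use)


SNR_linear = 10^(2.28/10) = 1.6904; C = log2(1 + SNR_linear) = log2(1 + 1.6904) = 1.4278

1.4278 bits/channel use


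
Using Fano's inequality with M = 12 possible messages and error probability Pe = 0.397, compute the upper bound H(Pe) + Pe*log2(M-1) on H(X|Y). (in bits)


H(Pe) = -Pe*log2(Pe) - (1-Pe)*log2(1-Pe) = -0.397*log2(0.397) - 0.603*log2(0.603) = 0.529117 + 0.440051 = 0.9692. Pe*log2(M-1) = 0.397*log2(11) = 1.373394. Bound = H(Pe) + Pe*log2(M-1) = 0.529117 + 0.440051 + 1.373394 = 2.3426

2.3426 bits


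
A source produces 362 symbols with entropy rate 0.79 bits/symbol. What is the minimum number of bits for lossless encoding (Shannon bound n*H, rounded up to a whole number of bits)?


Minimum bits >= n * H = 362 * 0.79 = 285.98, rounded up to a whole number of bits = 286

286 bits


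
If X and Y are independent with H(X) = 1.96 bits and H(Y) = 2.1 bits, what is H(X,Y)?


For independent variables, H(X,Y) = H(X) + H(Y) = 1.96 + 2.1 = 4.06

4.06 bits


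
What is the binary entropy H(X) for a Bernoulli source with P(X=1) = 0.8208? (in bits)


H = -p*log2(p) - (1-p)*log2(1-p). -0.8208*log2(0.8208) = 0.233844; -0.1792*log2(0.1792) = 0.444480. H = 0.233844 + 0.444480 = 0.6783

0.6783 bits


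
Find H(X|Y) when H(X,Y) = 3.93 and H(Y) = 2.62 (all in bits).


H(X|Y) = H(X,Y) - H(Y) = 3.93 - 2.62 = 1.31

1.31 bits


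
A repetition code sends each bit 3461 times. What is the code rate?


Rate = k/n = 1/3461

1/3461


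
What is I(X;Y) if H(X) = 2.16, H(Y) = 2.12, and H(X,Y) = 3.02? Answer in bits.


I(X;Y) = H(X) + H(Y) - H(X,Y) = 2.16 + 2.12 - 3.02 = 1.26

1.26 bits


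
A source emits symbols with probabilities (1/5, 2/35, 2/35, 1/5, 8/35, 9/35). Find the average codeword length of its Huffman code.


Huffman construction (repeatedly merge the two least-probable nodes; each merge adds 1 bit to every symbol beneath it): 2/35 + 2/35 = 4/35; 4/35 + 1/5 = 11/35; 1/5 + 8/35 = 3/7; 9/35 + 11/35 = 4/7; 3/7 + 4/7 = 1. Resulting codeword lengths (in the order the probabilities were given): (3, 4, 4, 2, 2, 2). L_avg = sum(p_i * l_i) = 1/5*3 + 2/35*4 + 2/35*4 + 1/5*2 + 8/35*2 + 9/35*2 = 17/7 = 2.4286

2.4286 bits


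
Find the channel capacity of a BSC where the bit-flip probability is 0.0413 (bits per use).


H(p) = -p*log2(p) - (1-p)*log2(1-p) = -0.0413*log2(0.0413) - 0.9587*log2(0.9587) = 0.189886 + 0.058336 = 0.2482. C = 1 - H(p) = 1 - 0.2482 = 0.7518

0.7518 bits


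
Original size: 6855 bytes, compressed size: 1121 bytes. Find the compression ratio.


Ratio = original / compressed = 6855 / 1121 = 6.1151

6.1151
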